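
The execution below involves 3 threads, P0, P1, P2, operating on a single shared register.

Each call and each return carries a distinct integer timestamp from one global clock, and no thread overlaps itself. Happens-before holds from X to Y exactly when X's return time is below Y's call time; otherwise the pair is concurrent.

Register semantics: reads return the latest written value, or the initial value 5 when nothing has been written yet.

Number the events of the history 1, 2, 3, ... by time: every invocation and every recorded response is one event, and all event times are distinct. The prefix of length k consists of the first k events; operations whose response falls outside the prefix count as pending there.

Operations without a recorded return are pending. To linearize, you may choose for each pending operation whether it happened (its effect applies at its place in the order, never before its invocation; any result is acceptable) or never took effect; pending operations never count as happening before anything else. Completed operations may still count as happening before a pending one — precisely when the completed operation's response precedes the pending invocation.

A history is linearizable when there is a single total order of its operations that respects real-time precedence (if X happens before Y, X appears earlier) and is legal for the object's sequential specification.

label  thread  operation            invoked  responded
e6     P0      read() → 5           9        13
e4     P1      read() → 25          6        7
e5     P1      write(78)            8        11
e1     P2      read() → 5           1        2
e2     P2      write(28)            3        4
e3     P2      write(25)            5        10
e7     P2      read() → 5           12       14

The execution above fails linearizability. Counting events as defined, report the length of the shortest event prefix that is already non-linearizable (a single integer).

a valid linearization of events 1..12 exists, for instance e1, e2, e3, e4, e5:
after step 1 (e1 read() → 5): value 5
after step 2 (e2 write(28)): value 28
after step 3 (e3 write(25)): value 25
after step 4 (e4 read() → 25): value 25
after step 5 (e5 write(78)): value 78
once event 13 joins (e6's response, time 13), exhaustive search finds no witness
no completion choice of the 1 pending operation (e7) rescues it — every subset was tried
sample order e1, e2, e3, e4, e5, e6 (pending dropped) stalls at step 6 — e6 read() → 5 has no legal effect
sample order e1, e2, e3, e4, e6, e5 (pending dropped) stalls at step 5 — e6 read() → 5 has no legal effect

13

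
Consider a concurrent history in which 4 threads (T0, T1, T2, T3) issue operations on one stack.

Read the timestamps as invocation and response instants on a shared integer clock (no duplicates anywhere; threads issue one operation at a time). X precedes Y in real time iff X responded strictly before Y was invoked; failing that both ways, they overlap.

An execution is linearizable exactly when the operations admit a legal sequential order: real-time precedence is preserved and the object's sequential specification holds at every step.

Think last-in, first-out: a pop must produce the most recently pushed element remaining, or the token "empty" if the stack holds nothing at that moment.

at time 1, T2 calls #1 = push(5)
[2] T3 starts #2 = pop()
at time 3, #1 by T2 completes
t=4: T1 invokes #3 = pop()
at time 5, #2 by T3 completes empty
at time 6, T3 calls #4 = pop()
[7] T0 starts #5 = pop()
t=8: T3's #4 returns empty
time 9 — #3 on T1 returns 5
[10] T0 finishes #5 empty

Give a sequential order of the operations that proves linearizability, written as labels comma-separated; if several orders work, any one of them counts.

step 1: #1 push(5) — stack <5>
step 2: #3 pop() → 5 — stack <>
step 3: #2 pop() → empty — stack <>
step 4: #4 pop() → empty — stack <>
step 5: #5 pop() → empty — stack <>

#1, #3, #2, #4, #5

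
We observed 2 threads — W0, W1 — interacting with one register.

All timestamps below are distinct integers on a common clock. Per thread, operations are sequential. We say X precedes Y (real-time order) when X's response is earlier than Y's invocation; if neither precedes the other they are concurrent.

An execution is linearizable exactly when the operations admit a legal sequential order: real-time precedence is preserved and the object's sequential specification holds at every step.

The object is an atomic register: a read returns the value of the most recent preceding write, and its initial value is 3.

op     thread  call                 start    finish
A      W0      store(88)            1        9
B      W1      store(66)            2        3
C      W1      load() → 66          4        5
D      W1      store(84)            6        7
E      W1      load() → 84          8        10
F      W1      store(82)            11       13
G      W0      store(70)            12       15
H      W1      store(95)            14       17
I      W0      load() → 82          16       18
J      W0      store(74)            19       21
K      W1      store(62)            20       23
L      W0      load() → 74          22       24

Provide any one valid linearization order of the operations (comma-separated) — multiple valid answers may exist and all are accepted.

1. A store(88), leaving value 88
2. B store(66), leaving value 66
3. C load() → 66, leaving value 66
4. D store(84), leaving value 84
5. E load() → 84, leaving value 84
6. G store(70), leaving value 70
7. F store(82), leaving value 82
8. I load() → 82, leaving value 82
9. H store(95), leaving value 95
10. J store(74), leaving value 74
11. L load() → 74, leaving value 74
12. K store(62), leaving value 62

A, B, C, D, E, G, F, I, H, J, L, K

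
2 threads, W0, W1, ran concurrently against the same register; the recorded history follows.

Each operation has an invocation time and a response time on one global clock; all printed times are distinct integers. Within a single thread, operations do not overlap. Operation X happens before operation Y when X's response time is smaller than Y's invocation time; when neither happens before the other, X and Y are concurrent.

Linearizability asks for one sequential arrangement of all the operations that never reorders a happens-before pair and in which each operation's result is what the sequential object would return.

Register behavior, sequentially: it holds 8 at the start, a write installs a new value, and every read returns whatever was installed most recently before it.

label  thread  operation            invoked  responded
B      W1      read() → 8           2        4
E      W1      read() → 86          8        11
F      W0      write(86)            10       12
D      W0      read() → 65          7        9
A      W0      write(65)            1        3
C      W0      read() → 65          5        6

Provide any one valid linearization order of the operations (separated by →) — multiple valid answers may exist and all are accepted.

B → A → C → D → F → E

step 1: B read() → 8 — value 8
step 2: A write(65) — value 65
step 3: C read() → 65 — value 65
step 4: D read() → 65 — value 65
step 5: F write(86) — value 86
step 6: E read() → 86 — value 86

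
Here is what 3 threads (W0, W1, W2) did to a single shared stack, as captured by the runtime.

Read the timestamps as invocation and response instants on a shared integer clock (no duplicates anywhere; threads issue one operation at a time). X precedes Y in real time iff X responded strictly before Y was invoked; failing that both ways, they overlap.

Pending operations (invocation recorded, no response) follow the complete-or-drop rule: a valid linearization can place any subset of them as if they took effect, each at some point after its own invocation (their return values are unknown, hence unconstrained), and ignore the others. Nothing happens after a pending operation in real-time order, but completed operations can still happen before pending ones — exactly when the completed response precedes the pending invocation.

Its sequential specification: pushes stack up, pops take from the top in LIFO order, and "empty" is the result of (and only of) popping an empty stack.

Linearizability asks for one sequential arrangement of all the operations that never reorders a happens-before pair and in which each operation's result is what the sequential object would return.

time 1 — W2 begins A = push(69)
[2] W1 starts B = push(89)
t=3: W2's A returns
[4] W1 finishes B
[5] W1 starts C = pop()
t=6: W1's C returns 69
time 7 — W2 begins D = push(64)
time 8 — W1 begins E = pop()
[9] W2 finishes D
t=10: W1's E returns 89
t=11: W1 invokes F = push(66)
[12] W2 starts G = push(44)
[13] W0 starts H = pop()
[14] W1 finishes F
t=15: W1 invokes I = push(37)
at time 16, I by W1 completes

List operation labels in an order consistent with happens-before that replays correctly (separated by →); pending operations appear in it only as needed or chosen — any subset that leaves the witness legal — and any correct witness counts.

step 1: B push(89) — stack <89>
step 2: A push(69) — stack <89,69>
step 3: C pop() → 69 — stack <89>
step 4: E pop() → 89 — stack <>
step 5: D push(64) — stack <64>
step 6: F push(66) — stack <64,66>
step 7: G push(44) (pending, included) — stack <64,66,44>
step 8: H pop() (pending, included) — stack <64,66>
step 9: I push(37) — stack <64,66,37>

B → A → C → E → D → F → G → H → I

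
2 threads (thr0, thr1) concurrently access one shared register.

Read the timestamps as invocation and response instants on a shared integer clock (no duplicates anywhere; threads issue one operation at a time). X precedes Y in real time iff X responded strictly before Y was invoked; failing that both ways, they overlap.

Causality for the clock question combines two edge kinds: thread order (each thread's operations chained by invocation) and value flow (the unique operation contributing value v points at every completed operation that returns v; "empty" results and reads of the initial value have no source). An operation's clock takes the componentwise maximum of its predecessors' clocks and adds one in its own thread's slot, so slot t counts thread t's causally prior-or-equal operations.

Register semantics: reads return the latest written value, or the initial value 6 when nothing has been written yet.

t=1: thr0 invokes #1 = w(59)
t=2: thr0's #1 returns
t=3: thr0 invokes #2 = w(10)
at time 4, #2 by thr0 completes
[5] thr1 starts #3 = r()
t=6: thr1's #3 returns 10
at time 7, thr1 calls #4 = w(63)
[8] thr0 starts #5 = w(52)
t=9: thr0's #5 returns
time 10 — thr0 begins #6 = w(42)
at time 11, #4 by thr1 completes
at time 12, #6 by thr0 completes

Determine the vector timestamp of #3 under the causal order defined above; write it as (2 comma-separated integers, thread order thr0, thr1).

root op #1, invoked 1: fresh clock plus thr0's own tick → (1, 0)
from VC(#1)=(1, 0), #2 (invoked 3) maxes components and bumps thr0 → (2, 0)
from VC(#2)=(2, 0), #3 (invoked 5) maxes components and bumps thr1 → (2, 1)
from VC(#2)=(2, 0), #5 (invoked 8) maxes components and bumps thr0 → (3, 0)
from VC(#3)=(2, 1), #4 (invoked 7) maxes components and bumps thr1 → (2, 2)
from VC(#5)=(3, 0), #6 (invoked 10) maxes components and bumps thr0 → (4, 0)
target: VC(#3) = (2, 1)

(2, 1)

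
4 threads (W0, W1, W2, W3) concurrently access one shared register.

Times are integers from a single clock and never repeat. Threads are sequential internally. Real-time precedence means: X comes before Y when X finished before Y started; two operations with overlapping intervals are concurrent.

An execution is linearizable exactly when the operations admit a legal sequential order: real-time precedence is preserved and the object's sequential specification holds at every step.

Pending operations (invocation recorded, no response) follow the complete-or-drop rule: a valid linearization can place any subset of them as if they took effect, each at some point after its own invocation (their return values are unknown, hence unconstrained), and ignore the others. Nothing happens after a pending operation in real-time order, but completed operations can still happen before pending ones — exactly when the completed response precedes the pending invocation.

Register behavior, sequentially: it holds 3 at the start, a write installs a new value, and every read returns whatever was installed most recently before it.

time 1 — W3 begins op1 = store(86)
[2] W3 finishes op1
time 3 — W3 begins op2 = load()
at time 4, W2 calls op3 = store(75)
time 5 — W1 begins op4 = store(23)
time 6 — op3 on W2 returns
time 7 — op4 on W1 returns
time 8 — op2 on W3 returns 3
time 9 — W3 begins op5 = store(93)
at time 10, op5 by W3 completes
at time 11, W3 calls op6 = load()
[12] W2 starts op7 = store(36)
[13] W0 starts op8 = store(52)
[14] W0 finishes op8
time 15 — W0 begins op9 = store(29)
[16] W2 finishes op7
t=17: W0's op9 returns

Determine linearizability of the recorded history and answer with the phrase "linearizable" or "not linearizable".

not linearizable

events 1..7 are fine; event 8 — the response of op2 at time 8 — makes the prefix non-linearizable
4 completed operations, 6 real-time-consistent orders — every register replay fails
take op1, op2, op3, op4: step 2 already fails, because op2 load() → 3 cannot occur there
take op1, op2, op4, op3: step 2 already fails, because op2 load() → 3 cannot occur there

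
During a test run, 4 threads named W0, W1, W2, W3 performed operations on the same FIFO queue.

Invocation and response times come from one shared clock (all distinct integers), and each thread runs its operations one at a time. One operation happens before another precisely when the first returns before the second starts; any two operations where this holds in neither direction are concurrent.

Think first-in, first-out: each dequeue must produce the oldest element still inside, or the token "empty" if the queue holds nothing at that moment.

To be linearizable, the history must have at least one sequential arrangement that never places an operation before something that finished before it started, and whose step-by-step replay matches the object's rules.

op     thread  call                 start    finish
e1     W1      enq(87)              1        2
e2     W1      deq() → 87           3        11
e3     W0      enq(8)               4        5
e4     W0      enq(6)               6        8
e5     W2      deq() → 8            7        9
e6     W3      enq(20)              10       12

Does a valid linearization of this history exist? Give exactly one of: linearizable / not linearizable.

linearizable

one valid linearization: e1, e2, e3, e4, e5, e6
after step 1 (e1 enq(87)): queue <87>
after step 2 (e2 deq() → 87): queue <>
after step 3 (e3 enq(8)): queue <8>
after step 4 (e4 enq(6)): queue <8,6>
after step 5 (e5 deq() → 8): queue <6>
after step 6 (e6 enq(20)): queue <6,20>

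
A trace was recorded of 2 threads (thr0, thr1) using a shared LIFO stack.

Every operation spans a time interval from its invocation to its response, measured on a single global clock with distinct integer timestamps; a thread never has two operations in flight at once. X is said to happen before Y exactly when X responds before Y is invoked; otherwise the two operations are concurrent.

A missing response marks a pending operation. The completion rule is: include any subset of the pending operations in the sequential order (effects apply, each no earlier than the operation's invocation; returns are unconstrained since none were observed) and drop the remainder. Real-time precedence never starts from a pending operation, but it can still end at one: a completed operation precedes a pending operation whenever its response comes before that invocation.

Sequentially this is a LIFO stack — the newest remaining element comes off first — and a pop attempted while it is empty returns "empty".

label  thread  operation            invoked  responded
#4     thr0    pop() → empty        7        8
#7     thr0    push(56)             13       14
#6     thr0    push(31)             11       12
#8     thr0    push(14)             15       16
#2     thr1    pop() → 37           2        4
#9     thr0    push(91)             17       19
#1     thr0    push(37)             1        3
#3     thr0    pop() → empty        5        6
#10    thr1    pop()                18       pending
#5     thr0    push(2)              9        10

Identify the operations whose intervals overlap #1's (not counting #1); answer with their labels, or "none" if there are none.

#2

#1 spans [1,3]; an op avoiding the whole window 1..3 is ordered, any other is concurrent
#2 [2,4]: concurrent
#3 [5,6]: after
#4 [7,8]: after
#5 [9,10]: after
#6 [11,12]: after
#7 [13,14]: after
#8 [15,16]: after
#9 [17,19]: after
#10 [18,…): after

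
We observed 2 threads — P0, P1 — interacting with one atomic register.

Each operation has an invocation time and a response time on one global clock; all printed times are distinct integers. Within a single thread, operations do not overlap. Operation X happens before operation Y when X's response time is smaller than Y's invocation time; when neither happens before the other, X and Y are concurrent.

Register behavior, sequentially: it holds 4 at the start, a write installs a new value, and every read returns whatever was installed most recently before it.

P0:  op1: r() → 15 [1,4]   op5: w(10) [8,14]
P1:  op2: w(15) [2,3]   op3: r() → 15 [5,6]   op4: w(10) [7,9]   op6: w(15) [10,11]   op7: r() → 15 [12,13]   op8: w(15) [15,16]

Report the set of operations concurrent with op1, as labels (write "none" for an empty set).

concurrent with op1 ([1,4]): every op whose interval crosses 1..4
op2 [2,3]: concurrent
op3 [5,6]: after
op4 [7,9]: after
op5 [8,14]: after
op6 [10,11]: after
op7 [12,13]: after
op8 [15,16]: after

op2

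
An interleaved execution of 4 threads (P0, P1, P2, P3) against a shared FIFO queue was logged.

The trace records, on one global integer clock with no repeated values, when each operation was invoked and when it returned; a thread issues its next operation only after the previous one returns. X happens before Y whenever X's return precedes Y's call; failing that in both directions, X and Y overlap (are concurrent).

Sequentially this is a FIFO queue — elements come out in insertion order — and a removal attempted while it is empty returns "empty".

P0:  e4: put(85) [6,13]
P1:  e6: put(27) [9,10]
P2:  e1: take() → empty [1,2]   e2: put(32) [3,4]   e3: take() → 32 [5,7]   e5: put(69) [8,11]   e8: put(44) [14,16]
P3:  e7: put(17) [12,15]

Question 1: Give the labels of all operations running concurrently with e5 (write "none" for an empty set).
e5 spans [8,11]; an op avoiding the whole window 8..11 is ordered, any other is concurrent
e1 [1,2]: before
e2 [3,4]: before
e3 [5,7]: before
e4 [6,13]: concurrent
e6 [9,10]: concurrent
e7 [12,15]: after
e8 [14,16]: after

e4, e6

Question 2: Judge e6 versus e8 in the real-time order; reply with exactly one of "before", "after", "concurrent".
e6 spans [9,10], e8 spans [14,16]
resp(e6)=10 < inv(e8)=14

before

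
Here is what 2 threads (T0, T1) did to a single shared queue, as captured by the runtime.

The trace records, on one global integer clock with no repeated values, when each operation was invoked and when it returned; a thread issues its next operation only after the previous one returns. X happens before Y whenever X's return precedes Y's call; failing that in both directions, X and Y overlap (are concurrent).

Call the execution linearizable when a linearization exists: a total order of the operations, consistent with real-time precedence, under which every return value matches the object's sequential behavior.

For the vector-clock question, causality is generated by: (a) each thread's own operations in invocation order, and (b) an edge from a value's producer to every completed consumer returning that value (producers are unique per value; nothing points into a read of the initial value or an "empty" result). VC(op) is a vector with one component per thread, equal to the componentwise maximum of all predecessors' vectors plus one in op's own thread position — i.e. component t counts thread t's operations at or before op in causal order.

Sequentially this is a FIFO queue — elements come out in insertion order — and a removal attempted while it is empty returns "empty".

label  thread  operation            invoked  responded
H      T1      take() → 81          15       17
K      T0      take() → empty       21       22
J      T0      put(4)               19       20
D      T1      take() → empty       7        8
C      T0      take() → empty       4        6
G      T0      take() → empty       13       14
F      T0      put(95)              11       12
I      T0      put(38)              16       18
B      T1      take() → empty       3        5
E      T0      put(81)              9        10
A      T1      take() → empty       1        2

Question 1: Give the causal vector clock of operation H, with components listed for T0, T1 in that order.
VC(A, invoked at 1): no causal predecessors; +1 on T1 → (0, 1)
VC(C, invoked at 4): no causal predecessors; +1 on T0 → (1, 0)
merge at B (invoked 3): VC(A)=(0, 1), own-thread bump on T1 → (0, 2)
merge at E (invoked 9): VC(C)=(1, 0), own-thread bump on T0 → (2, 0)
merge at D (invoked 7): VC(B)=(0, 2), own-thread bump on T1 → (0, 3)
merge at F (invoked 11): VC(E)=(2, 0), own-thread bump on T0 → (3, 0)
merge at G (invoked 13): VC(F)=(3, 0), own-thread bump on T0 → (4, 0)
merge at I (invoked 16): VC(G)=(4, 0), own-thread bump on T0 → (5, 0)
merge at H (invoked 15): VC(D)=(0, 3), VC(E)=(2, 0), own-thread bump on T1 → (2, 4)
merge at J (invoked 19): VC(I)=(5, 0), own-thread bump on T0 → (6, 0)
merge at K (invoked 21): VC(J)=(6, 0), own-thread bump on T0 → (7, 0)
target: VC(H) = (2, 4)

(2, 4)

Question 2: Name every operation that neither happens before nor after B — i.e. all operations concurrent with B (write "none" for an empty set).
B spans [3,5]; an op avoiding the whole window 3..5 is ordered, any other is concurrent
A [1,2]: before
C [4,6]: concurrent
D [7,8]: after
E [9,10]: after
F [11,12]: after
G [13,14]: after
H [15,17]: after
I [16,18]: after
J [19,20]: after
K [21,22]: after

C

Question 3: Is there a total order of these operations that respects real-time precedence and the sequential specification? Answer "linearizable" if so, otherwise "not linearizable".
cut after 13 events: linearizable; cut after 14 events (G responds, time 14): not linearizable
every one of the 2 real-time-consistent orders over 7 completed queue ops fails the sequential spec
e.g. A, B, C, D, E, F, G: illegal at step 7, since G take() → empty cannot apply there
e.g. A, C, B, D, E, F, G: illegal at step 7, since G take() → empty cannot apply there

not linearizable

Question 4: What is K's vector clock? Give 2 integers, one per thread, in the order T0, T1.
A, invoked 1, has no incoming edges; only T1's bump applies → (0, 1)
C, invoked 4, has no incoming edges; only T0's bump applies → (1, 0)
B (invocation 3): componentwise max over VC(A)=(0, 1), +1 at T1, giving (0, 2)
E (invocation 9): componentwise max over VC(C)=(1, 0), +1 at T0, giving (2, 0)
D (invocation 7): componentwise max over VC(B)=(0, 2), +1 at T1, giving (0, 3)
F (invocation 11): componentwise max over VC(E)=(2, 0), +1 at T0, giving (3, 0)
G (invocation 13): componentwise max over VC(F)=(3, 0), +1 at T0, giving (4, 0)
I (invocation 16): componentwise max over VC(G)=(4, 0), +1 at T0, giving (5, 0)
H (invocation 15): componentwise max over VC(D)=(0, 3), VC(E)=(2, 0), +1 at T1, giving (2, 4)
J (invocation 19): componentwise max over VC(I)=(5, 0), +1 at T0, giving (6, 0)
K (invocation 21): componentwise max over VC(J)=(6, 0), +1 at T0, giving (7, 0)
target: VC(K) = (7, 0)

(7, 0)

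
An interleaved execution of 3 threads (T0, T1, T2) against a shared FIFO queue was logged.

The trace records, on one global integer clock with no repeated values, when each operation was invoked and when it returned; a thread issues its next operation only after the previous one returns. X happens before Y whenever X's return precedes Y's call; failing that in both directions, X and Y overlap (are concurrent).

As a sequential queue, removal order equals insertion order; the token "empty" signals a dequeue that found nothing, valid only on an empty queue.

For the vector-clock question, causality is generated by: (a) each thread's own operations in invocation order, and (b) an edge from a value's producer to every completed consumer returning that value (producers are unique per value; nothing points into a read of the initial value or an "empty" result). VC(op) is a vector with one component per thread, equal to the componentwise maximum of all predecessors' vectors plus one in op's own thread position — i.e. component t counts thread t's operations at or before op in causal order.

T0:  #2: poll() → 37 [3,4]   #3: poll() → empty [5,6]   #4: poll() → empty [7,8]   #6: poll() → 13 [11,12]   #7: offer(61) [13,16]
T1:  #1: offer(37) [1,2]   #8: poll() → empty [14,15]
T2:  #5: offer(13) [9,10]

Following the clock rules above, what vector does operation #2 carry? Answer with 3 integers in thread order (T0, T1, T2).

#5, invoked 9, has no incoming edges; only T2's bump applies → (0, 0, 1)
#1, invoked 1, has no incoming edges; only T1's bump applies → (0, 1, 0)
invoked at 14, #8 merges VC(#1)=(0, 1, 0) and bumps T1's slot → (0, 2, 0)
invoked at 3, #2 merges VC(#1)=(0, 1, 0) and bumps T0's slot → (1, 1, 0)
invoked at 5, #3 merges VC(#2)=(1, 1, 0) and bumps T0's slot → (2, 1, 0)
invoked at 7, #4 merges VC(#3)=(2, 1, 0) and bumps T0's slot → (3, 1, 0)
invoked at 11, #6 merges VC(#4)=(3, 1, 0), VC(#5)=(0, 0, 1) and bumps T0's slot → (4, 1, 1)
invoked at 13, #7 merges VC(#6)=(4, 1, 1) and bumps T0's slot → (5, 1, 1)
target: VC(#2) = (1, 1, 0)

(1, 1, 0)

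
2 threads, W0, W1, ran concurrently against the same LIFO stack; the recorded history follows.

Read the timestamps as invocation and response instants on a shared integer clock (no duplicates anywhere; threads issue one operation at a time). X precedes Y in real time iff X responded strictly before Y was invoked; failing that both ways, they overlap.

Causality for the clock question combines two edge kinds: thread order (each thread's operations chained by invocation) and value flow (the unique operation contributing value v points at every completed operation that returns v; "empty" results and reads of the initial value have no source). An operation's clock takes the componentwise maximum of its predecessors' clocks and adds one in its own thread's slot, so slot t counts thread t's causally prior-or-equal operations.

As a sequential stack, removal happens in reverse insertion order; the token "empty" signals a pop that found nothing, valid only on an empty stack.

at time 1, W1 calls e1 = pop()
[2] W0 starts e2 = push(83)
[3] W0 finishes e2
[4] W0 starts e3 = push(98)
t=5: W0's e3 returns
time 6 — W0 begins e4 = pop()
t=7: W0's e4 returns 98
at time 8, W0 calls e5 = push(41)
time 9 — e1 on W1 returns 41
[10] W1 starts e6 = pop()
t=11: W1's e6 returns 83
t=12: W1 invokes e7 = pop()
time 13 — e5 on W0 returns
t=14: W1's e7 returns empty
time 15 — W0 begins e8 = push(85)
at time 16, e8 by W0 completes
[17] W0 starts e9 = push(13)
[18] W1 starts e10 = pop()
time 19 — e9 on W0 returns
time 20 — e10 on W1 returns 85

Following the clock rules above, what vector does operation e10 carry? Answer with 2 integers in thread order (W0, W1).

VC(e2, invoked at 2): no causal predecessors; +1 on W0 → (1, 0)
invoked at 4, e3 merges VC(e2)=(1, 0) and bumps W0's slot → (2, 0)
invoked at 6, e4 merges VC(e3)=(2, 0) and bumps W0's slot → (3, 0)
invoked at 8, e5 merges VC(e4)=(3, 0) and bumps W0's slot → (4, 0)
invoked at 1, e1 merges VC(e5)=(4, 0) and bumps W1's slot → (4, 1)
invoked at 15, e8 merges VC(e5)=(4, 0) and bumps W0's slot → (5, 0)
invoked at 10, e6 merges VC(e1)=(4, 1), VC(e2)=(1, 0) and bumps W1's slot → (4, 2)
invoked at 17, e9 merges VC(e8)=(5, 0) and bumps W0's slot → (6, 0)
invoked at 12, e7 merges VC(e6)=(4, 2) and bumps W1's slot → (4, 3)
invoked at 18, e10 merges VC(e7)=(4, 3), VC(e8)=(5, 0) and bumps W1's slot → (5, 4)
target: VC(e10) = (5, 4)

(5, 4)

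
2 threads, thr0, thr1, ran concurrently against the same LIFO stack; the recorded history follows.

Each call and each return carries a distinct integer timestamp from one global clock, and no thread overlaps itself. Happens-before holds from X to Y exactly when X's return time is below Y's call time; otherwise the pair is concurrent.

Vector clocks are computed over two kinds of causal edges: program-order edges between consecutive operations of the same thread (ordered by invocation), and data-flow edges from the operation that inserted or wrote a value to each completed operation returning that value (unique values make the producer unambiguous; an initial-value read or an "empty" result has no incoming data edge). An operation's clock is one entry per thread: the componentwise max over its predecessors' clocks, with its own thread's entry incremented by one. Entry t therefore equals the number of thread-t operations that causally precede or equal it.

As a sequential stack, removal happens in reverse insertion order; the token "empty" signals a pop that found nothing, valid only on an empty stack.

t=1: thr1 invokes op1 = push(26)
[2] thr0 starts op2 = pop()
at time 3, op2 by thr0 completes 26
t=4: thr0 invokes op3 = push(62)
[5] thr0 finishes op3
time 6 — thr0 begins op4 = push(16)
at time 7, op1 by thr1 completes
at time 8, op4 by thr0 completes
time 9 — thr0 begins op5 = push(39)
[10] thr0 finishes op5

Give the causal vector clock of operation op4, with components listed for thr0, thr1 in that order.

(3, 1)

invoked at 1, op1 has no predecessors; its own thr1 bump gives (0, 1)
from VC(op1)=(0, 1), op2 (invoked 2) maxes components and bumps thr0 → (1, 1)
from VC(op2)=(1, 1), op3 (invoked 4) maxes components and bumps thr0 → (2, 1)
from VC(op3)=(2, 1), op4 (invoked 6) maxes components and bumps thr0 → (3, 1)
from VC(op4)=(3, 1), op5 (invoked 9) maxes components and bumps thr0 → (4, 1)
target: VC(op4) = (3, 1)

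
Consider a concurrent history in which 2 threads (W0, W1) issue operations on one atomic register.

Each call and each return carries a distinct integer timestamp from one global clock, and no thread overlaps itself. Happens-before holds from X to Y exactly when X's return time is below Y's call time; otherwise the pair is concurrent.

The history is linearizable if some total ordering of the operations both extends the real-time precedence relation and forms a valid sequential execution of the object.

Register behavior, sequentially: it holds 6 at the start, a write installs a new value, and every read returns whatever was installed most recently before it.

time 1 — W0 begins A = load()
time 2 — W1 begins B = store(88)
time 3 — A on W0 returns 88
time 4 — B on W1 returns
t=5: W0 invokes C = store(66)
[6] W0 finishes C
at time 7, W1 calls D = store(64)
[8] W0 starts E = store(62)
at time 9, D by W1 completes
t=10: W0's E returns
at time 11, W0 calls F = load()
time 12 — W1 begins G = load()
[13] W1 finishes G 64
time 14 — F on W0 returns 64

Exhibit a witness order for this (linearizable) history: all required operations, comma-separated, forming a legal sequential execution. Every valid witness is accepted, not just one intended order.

step 1: B store(88) — value 88
step 2: A load() → 88 — value 88
step 3: C store(66) — value 66
step 4: E store(62) — value 62
step 5: D store(64) — value 64
step 6: F load() → 64 — value 64
step 7: G load() → 64 — value 64

B, A, C, E, D, F, G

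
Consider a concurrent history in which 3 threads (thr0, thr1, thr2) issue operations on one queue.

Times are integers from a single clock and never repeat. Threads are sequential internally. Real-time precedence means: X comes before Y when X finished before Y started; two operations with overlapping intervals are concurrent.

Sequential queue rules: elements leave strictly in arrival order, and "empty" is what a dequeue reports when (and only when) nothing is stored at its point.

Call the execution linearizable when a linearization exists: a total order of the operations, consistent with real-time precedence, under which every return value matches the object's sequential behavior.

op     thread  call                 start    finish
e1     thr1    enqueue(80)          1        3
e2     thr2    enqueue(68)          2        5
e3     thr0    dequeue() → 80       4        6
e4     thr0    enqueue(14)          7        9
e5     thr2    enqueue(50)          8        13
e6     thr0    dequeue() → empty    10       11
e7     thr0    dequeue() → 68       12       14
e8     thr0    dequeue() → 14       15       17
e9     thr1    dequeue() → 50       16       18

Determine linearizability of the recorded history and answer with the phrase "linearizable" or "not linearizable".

not linearizable

prefix check: 1..10 passes, 1..11 fails once e6's time-11 response joins
3 orders of the 5 completed queue ops respect real time; none is legal
every completion of the 1 pending operation (e5) was checked; none linearizes
one such order, e1, e2, e3, e4, e6 (pending dropped), breaks at step 5 where e6 dequeue() → empty is illegal
one such order, e1, e3, e2, e4, e6 (pending dropped), breaks at step 5 where e6 dequeue() → empty is illegal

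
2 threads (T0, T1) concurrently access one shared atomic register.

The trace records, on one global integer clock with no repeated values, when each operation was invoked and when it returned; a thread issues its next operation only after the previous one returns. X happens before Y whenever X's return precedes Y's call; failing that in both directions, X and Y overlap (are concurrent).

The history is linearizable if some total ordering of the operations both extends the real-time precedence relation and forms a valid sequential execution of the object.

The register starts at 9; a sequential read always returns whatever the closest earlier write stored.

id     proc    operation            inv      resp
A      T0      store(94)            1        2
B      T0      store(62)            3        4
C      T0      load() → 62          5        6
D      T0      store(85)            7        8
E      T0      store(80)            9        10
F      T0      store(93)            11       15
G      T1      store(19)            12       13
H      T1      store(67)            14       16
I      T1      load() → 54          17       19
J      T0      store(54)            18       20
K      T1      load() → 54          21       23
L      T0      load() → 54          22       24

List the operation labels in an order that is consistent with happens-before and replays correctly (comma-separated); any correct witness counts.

after step 1 (A store(94)): value 94
after step 2 (B store(62)): value 62
after step 3 (C load() → 62): value 62
after step 4 (D store(85)): value 85
after step 5 (E store(80)): value 80
after step 6 (F store(93)): value 93
after step 7 (G store(19)): value 19
after step 8 (H store(67)): value 67
after step 9 (J store(54)): value 54
after step 10 (I load() → 54): value 54
after step 11 (K load() → 54): value 54
after step 12 (L load() → 54): value 54

A, B, C, D, E, F, G, H, J, I, K, L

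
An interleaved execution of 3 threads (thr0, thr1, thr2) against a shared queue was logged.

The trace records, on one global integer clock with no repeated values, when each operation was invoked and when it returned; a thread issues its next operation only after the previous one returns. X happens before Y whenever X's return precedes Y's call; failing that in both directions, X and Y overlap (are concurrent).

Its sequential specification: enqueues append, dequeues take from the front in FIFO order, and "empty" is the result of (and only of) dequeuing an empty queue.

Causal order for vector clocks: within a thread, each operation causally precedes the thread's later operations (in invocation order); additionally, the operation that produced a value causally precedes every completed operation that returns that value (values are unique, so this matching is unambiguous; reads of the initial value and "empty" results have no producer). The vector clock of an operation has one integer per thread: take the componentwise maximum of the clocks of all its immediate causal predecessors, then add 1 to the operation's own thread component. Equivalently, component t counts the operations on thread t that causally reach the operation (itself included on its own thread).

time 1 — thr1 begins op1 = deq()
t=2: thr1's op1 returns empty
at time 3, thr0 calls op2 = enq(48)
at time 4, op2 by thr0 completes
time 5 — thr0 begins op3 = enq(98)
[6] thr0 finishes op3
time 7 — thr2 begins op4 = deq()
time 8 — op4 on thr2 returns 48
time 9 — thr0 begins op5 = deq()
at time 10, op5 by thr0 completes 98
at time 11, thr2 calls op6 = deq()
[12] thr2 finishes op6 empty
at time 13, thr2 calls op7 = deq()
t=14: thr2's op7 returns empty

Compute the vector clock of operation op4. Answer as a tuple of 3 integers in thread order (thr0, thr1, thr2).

(1, 0, 1)

no predecessors for op1 (invoked 1): thr1 increments from zero → (0, 1, 0)
no predecessors for op2 (invoked 3): thr0 increments from zero → (1, 0, 0)
from VC(op2)=(1, 0, 0), op4 (invoked 7) maxes components and bumps thr2 → (1, 0, 1)
from VC(op2)=(1, 0, 0), op3 (invoked 5) maxes components and bumps thr0 → (2, 0, 0)
from VC(op4)=(1, 0, 1), op6 (invoked 11) maxes components and bumps thr2 → (1, 0, 2)
from VC(op3)=(2, 0, 0), op5 (invoked 9) maxes components and bumps thr0 → (3, 0, 0)
from VC(op6)=(1, 0, 2), op7 (invoked 13) maxes components and bumps thr2 → (1, 0, 3)
target: VC(op4) = (1, 0, 1)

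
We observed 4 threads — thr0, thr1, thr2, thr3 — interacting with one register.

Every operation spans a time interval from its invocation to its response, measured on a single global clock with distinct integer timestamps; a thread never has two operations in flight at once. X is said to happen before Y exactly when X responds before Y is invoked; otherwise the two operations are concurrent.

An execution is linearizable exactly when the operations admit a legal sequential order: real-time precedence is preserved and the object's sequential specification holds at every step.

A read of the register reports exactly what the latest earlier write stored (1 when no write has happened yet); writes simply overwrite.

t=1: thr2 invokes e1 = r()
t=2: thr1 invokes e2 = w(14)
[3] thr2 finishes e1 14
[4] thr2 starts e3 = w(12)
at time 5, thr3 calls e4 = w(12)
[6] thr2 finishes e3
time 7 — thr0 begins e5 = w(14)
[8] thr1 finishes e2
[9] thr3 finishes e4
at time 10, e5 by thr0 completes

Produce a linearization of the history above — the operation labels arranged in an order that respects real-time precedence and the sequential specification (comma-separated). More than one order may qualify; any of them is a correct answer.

1. e2 w(14), leaving value 14
2. e1 r() → 14, leaving value 14
3. e3 w(12), leaving value 12
4. e4 w(12), leaving value 12
5. e5 w(14), leaving value 14

e2, e1, e3, e4, e5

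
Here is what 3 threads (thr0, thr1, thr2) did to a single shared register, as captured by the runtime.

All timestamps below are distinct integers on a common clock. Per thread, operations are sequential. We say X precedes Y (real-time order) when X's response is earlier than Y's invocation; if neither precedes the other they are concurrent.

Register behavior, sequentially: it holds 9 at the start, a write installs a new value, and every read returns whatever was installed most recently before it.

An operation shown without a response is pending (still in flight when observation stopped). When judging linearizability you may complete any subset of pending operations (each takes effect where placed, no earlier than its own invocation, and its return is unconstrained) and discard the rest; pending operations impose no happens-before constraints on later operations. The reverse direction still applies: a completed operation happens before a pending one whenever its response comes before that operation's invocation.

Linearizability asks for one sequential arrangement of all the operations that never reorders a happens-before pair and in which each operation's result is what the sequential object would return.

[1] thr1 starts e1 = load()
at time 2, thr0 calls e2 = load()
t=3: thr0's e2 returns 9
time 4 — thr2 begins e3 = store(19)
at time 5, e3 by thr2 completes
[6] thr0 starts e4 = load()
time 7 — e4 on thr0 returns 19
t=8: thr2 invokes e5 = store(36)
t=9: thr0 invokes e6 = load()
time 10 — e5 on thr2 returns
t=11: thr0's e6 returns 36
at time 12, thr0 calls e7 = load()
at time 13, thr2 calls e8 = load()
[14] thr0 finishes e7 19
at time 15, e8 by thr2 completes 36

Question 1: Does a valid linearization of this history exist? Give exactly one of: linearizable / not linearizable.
the violation lands at event 14, e7's response at time 14: events 1..13 linearize, events 1..14 do not
all 2 real-time-respecting orders fail — 6 completed register operations, no legal replay
no escape via the 2 pending operations (e1, e8): every completion choice fails
e.g. e2, e3, e4, e5, e6, e7 (pending dropped): illegal at step 6, since e7 load() → 19 cannot apply there
e.g. e2, e3, e4, e6, e5, e7 (pending dropped): illegal at step 4, since e6 load() → 36 cannot apply there

not linearizable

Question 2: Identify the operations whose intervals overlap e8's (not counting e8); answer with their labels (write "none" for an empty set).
overlap test against e8 [13,15]: concurrent iff the interval meets 13..15
e1 [1,…): concurrent
e2 [2,3]: before
e3 [4,5]: before
e4 [6,7]: before
e5 [8,10]: before
e6 [9,11]: before
e7 [12,14]: concurrent

e1, e7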